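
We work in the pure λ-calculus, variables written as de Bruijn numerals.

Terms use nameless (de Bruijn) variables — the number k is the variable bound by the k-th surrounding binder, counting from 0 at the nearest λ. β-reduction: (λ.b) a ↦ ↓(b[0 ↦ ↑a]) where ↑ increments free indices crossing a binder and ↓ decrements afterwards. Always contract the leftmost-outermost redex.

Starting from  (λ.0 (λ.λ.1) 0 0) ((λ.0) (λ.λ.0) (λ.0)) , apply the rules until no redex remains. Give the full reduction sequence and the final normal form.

Answer: normal form = λ.0  (in 8 steps)

Derivation:
  start: (λ.0 (λ.λ.1) 0 0) ((λ.0) (λ.λ.0) (λ.0))
  [1] (λ.0) (λ.λ.0) (λ.0) (λ.λ.1) ((λ.0) (λ.λ.0) (λ.0)) ((λ.0) (λ.λ.0) (λ.0))
  [2] (λ.λ.0) (λ.0) (λ.λ.1) ((λ.0) (λ.λ.0) (λ.0)) ((λ.0) (λ.λ.0) (λ.0))
  [3] (λ.0) (λ.λ.1) ((λ.0) (λ.λ.0) (λ.0)) ((λ.0) (λ.λ.0) (λ.0))
  [4] (λ.λ.1) ((λ.0) (λ.λ.0) (λ.0)) ((λ.0) (λ.λ.0) (λ.0))
  [5] (λ.(λ.0) (λ.λ.0) (λ.0)) ((λ.0) (λ.λ.0) (λ.0))
  [6] (λ.0) (λ.λ.0) (λ.0)
  [7] (λ.λ.0) (λ.0)
  [8] λ.0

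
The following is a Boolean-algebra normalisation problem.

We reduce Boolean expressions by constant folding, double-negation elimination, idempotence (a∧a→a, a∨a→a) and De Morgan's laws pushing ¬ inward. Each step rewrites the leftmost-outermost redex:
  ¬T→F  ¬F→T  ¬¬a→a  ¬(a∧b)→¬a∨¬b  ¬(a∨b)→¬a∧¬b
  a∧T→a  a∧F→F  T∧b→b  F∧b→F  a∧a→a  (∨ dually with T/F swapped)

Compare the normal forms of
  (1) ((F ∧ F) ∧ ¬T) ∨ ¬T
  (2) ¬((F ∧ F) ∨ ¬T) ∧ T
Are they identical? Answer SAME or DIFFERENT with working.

Answer: DIFFERENT — A ⇓ F, B ⇓ T

Derivation:
Term A:
  start: ((F ∧ F) ∧ ¬T) ∨ ¬T
  step 1: (F ∧ ¬T) ∨ ¬T
  step 2: F ∨ ¬T
  step 3: ¬T
  step 4: F

Term B:
  start: ¬((F ∧ F) ∨ ¬T) ∧ T
  step 1: ¬((F ∧ F) ∨ ¬T)
  step 2: ¬(F ∧ F) ∧ ¬¬T
  step 3: (¬F ∨ ¬F) ∧ ¬¬T
  step 4: ¬F ∧ ¬¬T
  step 5: T ∧ ¬¬T
  step 6: ¬¬T
  step 7: T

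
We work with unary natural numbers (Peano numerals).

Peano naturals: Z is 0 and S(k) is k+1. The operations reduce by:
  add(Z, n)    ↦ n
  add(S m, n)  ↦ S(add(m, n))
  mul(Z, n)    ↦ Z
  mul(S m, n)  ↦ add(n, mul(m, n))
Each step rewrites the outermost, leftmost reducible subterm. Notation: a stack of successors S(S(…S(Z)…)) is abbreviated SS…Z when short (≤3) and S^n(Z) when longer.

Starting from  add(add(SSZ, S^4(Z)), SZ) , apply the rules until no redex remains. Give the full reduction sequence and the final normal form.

  start: add(add(SSZ, S^4(Z)), SZ)
  →1  add(S(add(SZ, S^4(Z))), SZ)
  →2  S(add(add(SZ, S^4(Z)), SZ))
  →3  S(add(S(add(Z, S^4(Z))), SZ))
  →4  S(S(add(add(Z, S^4(Z)), SZ)))
  →5  S(S(add(S^4(Z), SZ)))
  →6  S(S(S(add(SSSZ, SZ))))
  →7  S(S(S(S(add(SSZ, SZ)))))
  →8  S(S(S(S(S(add(SZ, SZ))))))
  →9  S(S(S(S(S(S(add(Z, SZ)))))))
  →10  S^7(Z)

Answer: normal form = S^7(Z)  (in 10 steps)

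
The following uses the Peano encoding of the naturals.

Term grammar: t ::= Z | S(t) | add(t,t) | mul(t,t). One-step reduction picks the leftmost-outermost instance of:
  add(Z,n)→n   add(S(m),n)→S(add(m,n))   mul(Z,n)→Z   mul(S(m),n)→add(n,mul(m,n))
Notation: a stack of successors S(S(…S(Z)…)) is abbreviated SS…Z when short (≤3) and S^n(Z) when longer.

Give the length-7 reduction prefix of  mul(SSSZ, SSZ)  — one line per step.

  start: mul(SSSZ, SSZ)
  →1  add(SSZ, mul(SSZ, SSZ))
  →2  S(add(SZ, mul(SSZ, SSZ)))
  →3  S(S(add(Z, mul(SSZ, SSZ))))
  →4  S(S(mul(SSZ, SSZ)))
  →5  S(S(add(SSZ, mul(SZ, SSZ))))
  →6  S(S(S(add(SZ, mul(SZ, SSZ)))))
  →7  S(S(S(S(add(Z, mul(SZ, SSZ))))))

Answer: after 7 steps: S(S(S(S(add(Z, mul(SZ, SSZ))))))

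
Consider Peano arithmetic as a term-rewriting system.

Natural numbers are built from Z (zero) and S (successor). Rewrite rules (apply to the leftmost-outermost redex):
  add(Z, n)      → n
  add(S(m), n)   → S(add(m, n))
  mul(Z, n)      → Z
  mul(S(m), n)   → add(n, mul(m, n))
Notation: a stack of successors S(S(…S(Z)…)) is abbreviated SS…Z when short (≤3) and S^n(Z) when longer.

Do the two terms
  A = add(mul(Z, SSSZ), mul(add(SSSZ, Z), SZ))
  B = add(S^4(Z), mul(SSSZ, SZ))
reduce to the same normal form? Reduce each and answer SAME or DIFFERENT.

Answer: DIFFERENT — A ⇓ SSSZ, B ⇓ S^7(Z)

Derivation:
Term A:
  start: add(mul(Z, SSSZ), mul(add(SSSZ, Z), SZ))
  step 1: add(Z, mul(add(SSSZ, Z), SZ))
  step 2: mul(add(SSSZ, Z), SZ)
  step 3: mul(S(add(SSZ, Z)), SZ)
  step 4: add(SZ, mul(add(SSZ, Z), SZ))
  step 5: S(add(Z, mul(add(SSZ, Z), SZ)))
  step 6: S(mul(add(SSZ, Z), SZ))
  step 7: S(mul(S(add(SZ, Z)), SZ))
  step 8: S(add(SZ, mul(add(SZ, Z), SZ)))
  step 9: S(S(add(Z, mul(add(SZ, Z), SZ))))
  step 10: S(S(mul(add(SZ, Z), SZ)))
  step 11: S(S(mul(S(add(Z, Z)), SZ)))
  step 12: S(S(add(SZ, mul(add(Z, Z), SZ))))
  step 13: S(S(S(add(Z, mul(add(Z, Z), SZ)))))
  step 14: S(S(S(mul(add(Z, Z), SZ))))
  step 15: S(S(S(mul(Z, SZ))))
  step 16: SSSZ

Term B:
  start: add(S^4(Z), mul(SSSZ, SZ))
  step 1: S(add(SSSZ, mul(SSSZ, SZ)))
  step 2: S(S(add(SSZ, mul(SSSZ, SZ))))
  step 3: S(S(S(add(SZ, mul(SSSZ, SZ)))))
  step 4: S(S(S(S(add(Z, mul(SSSZ, SZ))))))
  step 5: S(S(S(S(mul(SSSZ, SZ)))))
  step 6: S(S(S(S(add(SZ, mul(SSZ, SZ))))))
  step 7: S(S(S(S(S(add(Z, mul(SSZ, SZ)))))))
  step 8: S(S(S(S(S(mul(SSZ, SZ))))))
  step 9: S(S(S(S(S(add(SZ, mul(SZ, SZ)))))))
  step 10: S(S(S(S(S(S(add(Z, mul(SZ, SZ))))))))
  step 11: S(S(S(S(S(S(mul(SZ, SZ)))))))
  step 12: S(S(S(S(S(S(add(SZ, mul(Z, SZ))))))))
  step 13: S(S(S(S(S(S(S(add(Z, mul(Z, SZ)))))))))
  step 14: S(S(S(S(S(S(S(mul(Z, SZ))))))))
  step 15: S^7(Z)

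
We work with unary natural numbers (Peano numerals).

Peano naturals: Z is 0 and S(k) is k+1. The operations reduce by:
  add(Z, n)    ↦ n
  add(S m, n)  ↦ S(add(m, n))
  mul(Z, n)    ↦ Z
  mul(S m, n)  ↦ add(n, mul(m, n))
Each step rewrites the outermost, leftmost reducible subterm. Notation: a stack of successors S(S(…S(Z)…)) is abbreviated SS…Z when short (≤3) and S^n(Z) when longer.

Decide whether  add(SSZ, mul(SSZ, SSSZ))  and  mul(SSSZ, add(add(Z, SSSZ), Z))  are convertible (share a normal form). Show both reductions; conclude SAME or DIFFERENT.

Term A:
  start: add(SSZ, mul(SSZ, SSSZ))
  step 1: S(add(SZ, mul(SSZ, SSSZ)))
  step 2: S(S(add(Z, mul(SSZ, SSSZ))))
  step 3: S(S(mul(SSZ, SSSZ)))
  step 4: S(S(add(SSSZ, mul(SZ, SSSZ))))
  step 5: S(S(S(add(SSZ, mul(SZ, SSSZ)))))
  step 6: S(S(S(S(add(SZ, mul(SZ, SSSZ))))))
  step 7: S(S(S(S(S(add(Z, mul(SZ, SSSZ)))))))
  step 8: S(S(S(S(S(mul(SZ, SSSZ))))))
  step 9: S(S(S(S(S(add(SSSZ, mul(Z, SSSZ)))))))
  step 10: S(S(S(S(S(S(add(SSZ, mul(Z, SSSZ))))))))
  step 11: S(S(S(S(S(S(S(add(SZ, mul(Z, SSSZ)))))))))
  step 12: S(S(S(S(S(S(S(S(add(Z, mul(Z, SSSZ))))))))))
  step 13: S(S(S(S(S(S(S(S(mul(Z, SSSZ)))))))))
  step 14: S^8(Z)

Term B:
  start: mul(SSSZ, add(add(Z, SSSZ), Z))
  step 1: add(add(add(Z, SSSZ), Z), mul(SSZ, add(add(Z, SSSZ), Z)))
  step 2: add(add(SSSZ, Z), mul(SSZ, add(add(Z, SSSZ), Z)))
  step 3: add(S(add(SSZ, Z)), mul(SSZ, add(add(Z, SSSZ), Z)))
  step 4: S(add(add(SSZ, Z), mul(SSZ, add(add(Z, SSSZ), Z))))
  step 5: S(add(S(add(SZ, Z)), mul(SSZ, add(add(Z, SSSZ), Z))))
  step 6: S(S(add(add(SZ, Z), mul(SSZ, add(add(Z, SSSZ), Z)))))
  step 7: S(S(add(S(add(Z, Z)), mul(SSZ, add(add(Z, SSSZ), Z)))))
  step 8: S(S(S(add(add(Z, Z), mul(SSZ, add(add(Z, SSSZ), Z))))))
  step 9: S(S(S(add(Z, mul(SSZ, add(add(Z, SSSZ), Z))))))
  step 10: S(S(S(mul(SSZ, add(add(Z, SSSZ), Z)))))
  step 11: S(S(S(add(add(add(Z, SSSZ), Z), mul(SZ, add(add(Z, SSSZ), Z))))))
  step 12: S(S(S(add(add(SSSZ, Z), mul(SZ, add(add(Z, SSSZ), Z))))))
  step 13: S(S(S(add(S(add(SSZ, Z)), mul(SZ, add(add(Z, SSSZ), Z))))))
  step 14: S(S(S(S(add(add(SSZ, Z), mul(SZ, add(add(Z, SSSZ), Z)))))))
  step 15: S(S(S(S(add(S(add(SZ, Z)), mul(SZ, add(add(Z, SSSZ), Z)))))))
  step 16: S(S(S(S(S(add(add(SZ, Z), mul(SZ, add(add(Z, SSSZ), Z))))))))
  step 17: S(S(S(S(S(add(S(add(Z, Z)), mul(SZ, add(add(Z, SSSZ), Z))))))))
  step 18: S(S(S(S(S(S(add(add(Z, Z), mul(SZ, add(add(Z, SSSZ), Z)))))))))
  step 19: S(S(S(S(S(S(add(Z, mul(SZ, add(add(Z, SSSZ), Z)))))))))
  step 20: S(S(S(S(S(S(mul(SZ, add(add(Z, SSSZ), Z))))))))
  step 21: S(S(S(S(S(S(add(add(add(Z, SSSZ), Z), mul(Z, add(add(Z, SSSZ), Z)))))))))
  step 22: S(S(S(S(S(S(add(add(SSSZ, Z), mul(Z, add(add(Z, SSSZ), Z)))))))))
  step 23: S(S(S(S(S(S(add(S(add(SSZ, Z)), mul(Z, add(add(Z, SSSZ), Z)))))))))
  step 24: S(S(S(S(S(S(S(add(add(SSZ, Z), mul(Z, add(add(Z, SSSZ), Z))))))))))
  step 25: S(S(S(S(S(S(S(add(S(add(SZ, Z)), mul(Z, add(add(Z, SSSZ), Z))))))))))
  step 26: S(S(S(S(S(S(S(S(add(add(SZ, Z), mul(Z, add(add(Z, SSSZ), Z)))))))))))
  step 27: S(S(S(S(S(S(S(S(add(S(add(Z, Z)), mul(Z, add(add(Z, SSSZ), Z)))))))))))
  step 28: S(S(S(S(S(S(S(S(S(add(add(Z, Z), mul(Z, add(add(Z, SSSZ), Z))))))))))))
  step 29: S(S(S(S(S(S(S(S(S(add(Z, mul(Z, add(add(Z, SSSZ), Z))))))))))))
  step 30: S(S(S(S(S(S(S(S(S(mul(Z, add(add(Z, SSSZ), Z)))))))))))
  step 31: S^9(Z)

Answer: DIFFERENT — A ⇓ S^8(Z), B ⇓ S^9(Z)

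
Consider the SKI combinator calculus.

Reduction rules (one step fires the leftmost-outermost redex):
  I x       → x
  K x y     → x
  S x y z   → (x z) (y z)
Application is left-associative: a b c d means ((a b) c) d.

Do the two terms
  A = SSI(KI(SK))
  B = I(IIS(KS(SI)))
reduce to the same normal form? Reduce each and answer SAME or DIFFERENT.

Answer: DIFFERENT — A ⇓ SII, B ⇓ SS

Derivation:
Term A:
  start: SSI(KI(SK))
  →1  S(KI(SK))(I(KI(SK)))
  →2  SI(I(KI(SK)))
  →3  SI(KI(SK))
  →4  SII

Term B:
  start: I(IIS(KS(SI)))
  →1  IIS(KS(SI))
  →2  IS(KS(SI))
  →3  S(KS(SI))
  →4  SS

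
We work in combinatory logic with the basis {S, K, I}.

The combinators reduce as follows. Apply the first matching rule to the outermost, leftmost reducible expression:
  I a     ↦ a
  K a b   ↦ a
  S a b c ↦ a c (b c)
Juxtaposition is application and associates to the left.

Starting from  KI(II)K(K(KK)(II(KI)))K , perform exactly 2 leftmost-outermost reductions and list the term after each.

Answer: after 2 steps: K(K(KK)(II(KI)))K

Working:
  start: KI(II)K(K(KK)(II(KI)))K
  step 1: IK(K(KK)(II(KI)))K
  step 2: K(K(KK)(II(KI)))K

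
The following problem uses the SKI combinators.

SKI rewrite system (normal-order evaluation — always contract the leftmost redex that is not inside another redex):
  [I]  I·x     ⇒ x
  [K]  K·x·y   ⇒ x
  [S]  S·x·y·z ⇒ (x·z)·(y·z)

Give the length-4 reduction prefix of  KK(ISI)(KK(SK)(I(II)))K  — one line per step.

Answer: after 4 steps: K(II)

Derivation:
  start: KK(ISI)(KK(SK)(I(II)))K
  [1] K(KK(SK)(I(II)))K
  [2] KK(SK)(I(II))
  [3] K(I(II))
  [4] K(II)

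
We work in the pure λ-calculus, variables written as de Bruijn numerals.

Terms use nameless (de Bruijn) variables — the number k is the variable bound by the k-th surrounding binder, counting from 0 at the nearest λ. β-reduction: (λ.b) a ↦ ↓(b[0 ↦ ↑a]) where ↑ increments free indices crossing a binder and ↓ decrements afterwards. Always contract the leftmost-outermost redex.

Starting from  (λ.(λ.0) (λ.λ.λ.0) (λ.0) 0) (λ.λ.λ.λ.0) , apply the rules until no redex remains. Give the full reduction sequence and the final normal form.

  start: (λ.(λ.0) (λ.λ.λ.0) (λ.0) 0) (λ.λ.λ.λ.0)
  [1] (λ.0) (λ.λ.λ.0) (λ.0) (λ.λ.λ.λ.0)
  [2] (λ.λ.λ.0) (λ.0) (λ.λ.λ.λ.0)
  [3] (λ.λ.0) (λ.λ.λ.λ.0)
  [4] λ.0

Answer: normal form = λ.0  (in 4 steps)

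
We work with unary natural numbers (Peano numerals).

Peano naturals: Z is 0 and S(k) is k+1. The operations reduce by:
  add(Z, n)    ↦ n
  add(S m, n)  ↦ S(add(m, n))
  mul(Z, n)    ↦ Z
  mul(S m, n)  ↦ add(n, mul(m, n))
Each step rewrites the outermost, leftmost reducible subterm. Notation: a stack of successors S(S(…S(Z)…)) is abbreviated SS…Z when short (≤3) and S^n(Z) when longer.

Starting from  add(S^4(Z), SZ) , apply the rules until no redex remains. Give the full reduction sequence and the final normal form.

  start: add(S^4(Z), SZ)
  [1] S(add(SSSZ, SZ))
  [2] S(S(add(SSZ, SZ)))
  [3] S(S(S(add(SZ, SZ))))
  [4] S(S(S(S(add(Z, SZ)))))
  [5] S^5(Z)

Answer: normal form = S^5(Z)  (in 5 steps)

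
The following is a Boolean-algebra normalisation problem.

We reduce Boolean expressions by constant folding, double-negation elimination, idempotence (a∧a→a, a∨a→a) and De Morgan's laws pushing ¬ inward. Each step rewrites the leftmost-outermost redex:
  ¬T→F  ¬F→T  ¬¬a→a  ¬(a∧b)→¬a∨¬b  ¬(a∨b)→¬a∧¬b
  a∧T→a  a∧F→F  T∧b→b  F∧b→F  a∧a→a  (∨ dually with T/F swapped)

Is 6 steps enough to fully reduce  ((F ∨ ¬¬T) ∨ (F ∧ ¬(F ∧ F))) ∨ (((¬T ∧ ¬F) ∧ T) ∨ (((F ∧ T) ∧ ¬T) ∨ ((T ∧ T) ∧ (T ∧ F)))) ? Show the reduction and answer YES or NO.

  start: ((F ∨ ¬¬T) ∨ (F ∧ ¬(F ∧ F))) ∨ (((¬T ∧ ¬F) ∧ T) ∨ (((F ∧ T) ∧ ¬T) ∨ ((T ∧ T) ∧ (T ∧ F))))
  [1] (¬¬T ∨ (F ∧ ¬(F ∧ F))) ∨ (((¬T ∧ ¬F) ∧ T) ∨ (((F ∧ T) ∧ ¬T) ∨ ((T ∧ T) ∧ (T ∧ F))))
  [2] (T ∨ (F ∧ ¬(F ∧ F))) ∨ (((¬T ∧ ¬F) ∧ T) ∨ (((F ∧ T) ∧ ¬T) ∨ ((T ∧ T) ∧ (T ∧ F))))
  [3] T ∨ (((¬T ∧ ¬F) ∧ T) ∨ (((F ∧ T) ∧ ¬T) ∨ ((T ∧ T) ∧ (T ∧ F))))
  [4] T

Answer: YES — reaches normal form T in 4 ≤ 6 steps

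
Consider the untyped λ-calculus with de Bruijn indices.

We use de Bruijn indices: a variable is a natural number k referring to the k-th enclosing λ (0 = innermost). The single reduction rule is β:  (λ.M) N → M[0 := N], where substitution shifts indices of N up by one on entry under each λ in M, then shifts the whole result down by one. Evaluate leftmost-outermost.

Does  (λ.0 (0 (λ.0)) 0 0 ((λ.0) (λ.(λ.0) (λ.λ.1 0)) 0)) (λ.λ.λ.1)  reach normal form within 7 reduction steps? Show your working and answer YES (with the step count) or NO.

Answer: YES — reaches normal form λ.λ.1 in 5 ≤ 7 steps

Derivation:
  start: (λ.0 (0 (λ.0)) 0 0 ((λ.0) (λ.(λ.0) (λ.λ.1 0)) 0)) (λ.λ.λ.1)
  [1] (λ.λ.λ.1) ((λ.λ.λ.1) (λ.0)) (λ.λ.λ.1) (λ.λ.λ.1) ((λ.0) (λ.(λ.0) (λ.λ.1 0)) (λ.λ.λ.1))
  [2] (λ.λ.1) (λ.λ.λ.1) (λ.λ.λ.1) ((λ.0) (λ.(λ.0) (λ.λ.1 0)) (λ.λ.λ.1))
  [3] (λ.λ.λ.λ.1) (λ.λ.λ.1) ((λ.0) (λ.(λ.0) (λ.λ.1 0)) (λ.λ.λ.1))
  [4] (λ.λ.λ.1) ((λ.0) (λ.(λ.0) (λ.λ.1 0)) (λ.λ.λ.1))
  [5] λ.λ.1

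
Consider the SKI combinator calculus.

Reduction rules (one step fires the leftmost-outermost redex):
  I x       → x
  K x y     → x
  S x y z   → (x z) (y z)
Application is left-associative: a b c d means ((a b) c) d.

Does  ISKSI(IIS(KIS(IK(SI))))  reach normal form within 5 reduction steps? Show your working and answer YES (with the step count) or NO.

Answer: NO — after 5 steps the term is IS(KIS(IK(SI))), not yet normal

Reduction:
  start: ISKSI(IIS(KIS(IK(SI))))
  step 1: SKSI(IIS(KIS(IK(SI))))
  step 2: KI(SI)(IIS(KIS(IK(SI))))
  step 3: I(IIS(KIS(IK(SI))))
  step 4: IIS(KIS(IK(SI)))
  step 5: IS(KIS(IK(SI)))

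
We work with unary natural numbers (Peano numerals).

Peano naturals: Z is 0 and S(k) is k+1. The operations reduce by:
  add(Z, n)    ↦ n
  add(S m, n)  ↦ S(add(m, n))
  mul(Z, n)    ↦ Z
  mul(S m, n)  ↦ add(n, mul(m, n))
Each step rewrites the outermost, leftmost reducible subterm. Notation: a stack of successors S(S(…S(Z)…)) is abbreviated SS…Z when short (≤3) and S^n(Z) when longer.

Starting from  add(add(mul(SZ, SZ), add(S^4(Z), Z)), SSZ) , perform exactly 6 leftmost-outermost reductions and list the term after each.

Answer: after 6 steps: S(add(add(Z, add(S^4(Z), Z)), SSZ))

Derivation:
  start: add(add(mul(SZ, SZ), add(S^4(Z), Z)), SSZ)
  →1  add(add(add(SZ, mul(Z, SZ)), add(S^4(Z), Z)), SSZ)
  →2  add(add(S(add(Z, mul(Z, SZ))), add(S^4(Z), Z)), SSZ)
  →3  add(S(add(add(Z, mul(Z, SZ)), add(S^4(Z), Z))), SSZ)
  →4  S(add(add(add(Z, mul(Z, SZ)), add(S^4(Z), Z)), SSZ))
  →5  S(add(add(mul(Z, SZ), add(S^4(Z), Z)), SSZ))
  →6  S(add(add(Z, add(S^4(Z), Z)), SSZ))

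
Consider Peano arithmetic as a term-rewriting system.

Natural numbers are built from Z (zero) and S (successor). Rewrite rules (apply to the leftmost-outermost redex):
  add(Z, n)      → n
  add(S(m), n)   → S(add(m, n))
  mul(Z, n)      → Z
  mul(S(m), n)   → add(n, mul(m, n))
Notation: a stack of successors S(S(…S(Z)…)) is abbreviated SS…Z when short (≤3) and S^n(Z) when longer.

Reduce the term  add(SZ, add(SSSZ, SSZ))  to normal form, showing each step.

  start: add(SZ, add(SSSZ, SSZ))
  [1] S(add(Z, add(SSSZ, SSZ)))
  [2] S(add(SSSZ, SSZ))
  [3] S(S(add(SSZ, SSZ)))
  [4] S(S(S(add(SZ, SSZ))))
  [5] S(S(S(S(add(Z, SSZ)))))
  [6] S^6(Z)

Answer: normal form = S^6(Z)  (in 6 steps)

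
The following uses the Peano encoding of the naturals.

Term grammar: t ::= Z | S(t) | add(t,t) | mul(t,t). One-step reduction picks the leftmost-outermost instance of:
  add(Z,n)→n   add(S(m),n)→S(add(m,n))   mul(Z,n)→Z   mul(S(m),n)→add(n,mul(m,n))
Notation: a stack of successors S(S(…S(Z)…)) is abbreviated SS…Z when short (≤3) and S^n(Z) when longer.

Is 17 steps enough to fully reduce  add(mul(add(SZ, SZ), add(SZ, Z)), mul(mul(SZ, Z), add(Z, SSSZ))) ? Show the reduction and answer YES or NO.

Answer: NO — after 17 steps the term is S(S(mul(add(Z, mul(Z, Z)), add(Z, SSSZ)))), not yet normal

Reduction:
  start: add(mul(add(SZ, SZ), add(SZ, Z)), mul(mul(SZ, Z), add(Z, SSSZ)))
  [1] add(mul(S(add(Z, SZ)), add(SZ, Z)), mul(mul(SZ, Z), add(Z, SSSZ)))
  [2] add(add(add(SZ, Z), mul(add(Z, SZ), add(SZ, Z))), mul(mul(SZ, Z), add(Z, SSSZ)))
  [3] add(add(S(add(Z, Z)), mul(add(Z, SZ), add(SZ, Z))), mul(mul(SZ, Z), add(Z, SSSZ)))
  [4] add(S(add(add(Z, Z), mul(add(Z, SZ), add(SZ, Z)))), mul(mul(SZ, Z), add(Z, SSSZ)))
  [5] S(add(add(add(Z, Z), mul(add(Z, SZ), add(SZ, Z))), mul(mul(SZ, Z), add(Z, SSSZ))))
  [6] S(add(add(Z, mul(add(Z, SZ), add(SZ, Z))), mul(mul(SZ, Z), add(Z, SSSZ))))
  [7] S(add(mul(add(Z, SZ), add(SZ, Z)), mul(mul(SZ, Z), add(Z, SSSZ))))
  [8] S(add(mul(SZ, add(SZ, Z)), mul(mul(SZ, Z), add(Z, SSSZ))))
  [9] S(add(add(add(SZ, Z), mul(Z, add(SZ, Z))), mul(mul(SZ, Z), add(Z, SSSZ))))
  [10] S(add(add(S(add(Z, Z)), mul(Z, add(SZ, Z))), mul(mul(SZ, Z), add(Z, SSSZ))))
  [11] S(add(S(add(add(Z, Z), mul(Z, add(SZ, Z)))), mul(mul(SZ, Z), add(Z, SSSZ))))
  [12] S(S(add(add(add(Z, Z), mul(Z, add(SZ, Z))), mul(mul(SZ, Z), add(Z, SSSZ)))))
  [13] S(S(add(add(Z, mul(Z, add(SZ, Z))), mul(mul(SZ, Z), add(Z, SSSZ)))))
  [14] S(S(add(mul(Z, add(SZ, Z)), mul(mul(SZ, Z), add(Z, SSSZ)))))
  [15] S(S(add(Z, mul(mul(SZ, Z), add(Z, SSSZ)))))
  [16] S(S(mul(mul(SZ, Z), add(Z, SSSZ))))
  [17] S(S(mul(add(Z, mul(Z, Z)), add(Z, SSSZ))))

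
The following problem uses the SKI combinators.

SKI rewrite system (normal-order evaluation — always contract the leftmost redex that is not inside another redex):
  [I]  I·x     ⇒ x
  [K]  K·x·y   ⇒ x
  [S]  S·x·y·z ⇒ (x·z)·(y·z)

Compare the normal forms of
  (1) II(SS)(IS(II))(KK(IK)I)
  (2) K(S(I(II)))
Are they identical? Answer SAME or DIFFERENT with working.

Answer: DIFFERENT — A ⇓ S(KI)(SI(KI)), B ⇓ K(SI)

Reduction:
Term A:
  start: II(SS)(IS(II))(KK(IK)I)
  [1] I(SS)(IS(II))(KK(IK)I)
  [2] SS(IS(II))(KK(IK)I)
  [3] S(KK(IK)I)(IS(II)(KK(IK)I))
  [4] S(KI)(IS(II)(KK(IK)I))
  [5] S(KI)(S(II)(KK(IK)I))
  [6] S(KI)(SI(KK(IK)I))
  [7] S(KI)(SI(KI))

Term B:
  start: K(S(I(II)))
  [1] K(S(II))
  [2] K(SI)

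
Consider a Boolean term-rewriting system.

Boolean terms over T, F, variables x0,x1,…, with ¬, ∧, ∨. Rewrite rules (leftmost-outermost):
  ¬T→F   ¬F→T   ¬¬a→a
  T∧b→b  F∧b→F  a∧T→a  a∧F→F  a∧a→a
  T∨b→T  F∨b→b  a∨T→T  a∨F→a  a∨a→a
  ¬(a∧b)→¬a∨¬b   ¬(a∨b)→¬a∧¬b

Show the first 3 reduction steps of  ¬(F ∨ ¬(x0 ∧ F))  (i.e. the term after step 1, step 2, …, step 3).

  start: ¬(F ∨ ¬(x0 ∧ F))
  [1] ¬F ∧ ¬¬(x0 ∧ F)
  [2] T ∧ ¬¬(x0 ∧ F)
  [3] ¬¬(x0 ∧ F)

Answer: after 3 steps: ¬¬(x0 ∧ F)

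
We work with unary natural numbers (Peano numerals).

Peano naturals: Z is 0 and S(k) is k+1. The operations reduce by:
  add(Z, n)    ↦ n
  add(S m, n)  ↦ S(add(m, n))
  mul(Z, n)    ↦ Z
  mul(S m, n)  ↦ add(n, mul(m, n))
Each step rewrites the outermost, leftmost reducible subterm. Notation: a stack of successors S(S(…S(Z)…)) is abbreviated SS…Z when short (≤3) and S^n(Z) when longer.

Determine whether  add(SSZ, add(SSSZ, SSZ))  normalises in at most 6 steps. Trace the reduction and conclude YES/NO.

Answer: NO — after 6 steps the term is S(S(S(S(S(add(Z, SSZ)))))), not yet normal

Derivation:
  start: add(SSZ, add(SSSZ, SSZ))
  step 1: S(add(SZ, add(SSSZ, SSZ)))
  step 2: S(S(add(Z, add(SSSZ, SSZ))))
  step 3: S(S(add(SSSZ, SSZ)))
  step 4: S(S(S(add(SSZ, SSZ))))
  step 5: S(S(S(S(add(SZ, SSZ)))))
  step 6: S(S(S(S(S(add(Z, SSZ))))))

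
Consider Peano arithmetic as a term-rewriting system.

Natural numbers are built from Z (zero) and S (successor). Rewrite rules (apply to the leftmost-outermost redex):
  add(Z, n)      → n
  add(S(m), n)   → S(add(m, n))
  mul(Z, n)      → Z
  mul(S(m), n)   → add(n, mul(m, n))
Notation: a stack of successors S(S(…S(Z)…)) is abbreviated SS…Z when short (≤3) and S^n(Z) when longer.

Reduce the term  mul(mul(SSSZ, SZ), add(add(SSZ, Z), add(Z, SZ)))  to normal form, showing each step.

  start: mul(mul(SSSZ, SZ), add(add(SSZ, Z), add(Z, SZ)))
  →1  mul(add(SZ, mul(SSZ, SZ)), add(add(SSZ, Z), add(Z, SZ)))
  →2  mul(S(add(Z, mul(SSZ, SZ))), add(add(SSZ, Z), add(Z, SZ)))
  →3  add(add(add(SSZ, Z), add(Z, SZ)), mul(add(Z, mul(SSZ, SZ)), add(add(SSZ, Z), add(Z, SZ))))
  →4  add(add(S(add(SZ, Z)), add(Z, SZ)), mul(add(Z, mul(SSZ, SZ)), add(add(SSZ, Z), add(Z, SZ))))
  →5  add(S(add(add(SZ, Z), add(Z, SZ))), mul(add(Z, mul(SSZ, SZ)), add(add(SSZ, Z), add(Z, SZ))))
  →6  S(add(add(add(SZ, Z), add(Z, SZ)), mul(add(Z, mul(SSZ, SZ)), add(add(SSZ, Z), add(Z, SZ)))))
  →7  S(add(add(S(add(Z, Z)), add(Z, SZ)), mul(add(Z, mul(SSZ, SZ)), add(add(SSZ, Z), add(Z, SZ)))))
  →8  S(add(S(add(add(Z, Z), add(Z, SZ))), mul(add(Z, mul(SSZ, SZ)), add(add(SSZ, Z), add(Z, SZ)))))
  →9  S(S(add(add(add(Z, Z), add(Z, SZ)), mul(add(Z, mul(SSZ, SZ)), add(add(SSZ, Z), add(Z, SZ))))))
  →10  S(S(add(add(Z, add(Z, SZ)), mul(add(Z, mul(SSZ, SZ)), add(add(SSZ, Z), add(Z, SZ))))))
  →11  S(S(add(add(Z, SZ), mul(add(Z, mul(SSZ, SZ)), add(add(SSZ, Z), add(Z, SZ))))))
  →12  S(S(add(SZ, mul(add(Z, mul(SSZ, SZ)), add(add(SSZ, Z), add(Z, SZ))))))
  →13  S(S(S(add(Z, mul(add(Z, mul(SSZ, SZ)), add(add(SSZ, Z), add(Z, SZ)))))))
  →14  S(S(S(mul(add(Z, mul(SSZ, SZ)), add(add(SSZ, Z), add(Z, SZ))))))
  →15  S(S(S(mul(mul(SSZ, SZ), add(add(SSZ, Z), add(Z, SZ))))))
  →16  S(S(S(mul(add(SZ, mul(SZ, SZ)), add(add(SSZ, Z), add(Z, SZ))))))
  →17  S(S(S(mul(S(add(Z, mul(SZ, SZ))), add(add(SSZ, Z), add(Z, SZ))))))
  →18  S(S(S(add(add(add(SSZ, Z), add(Z, SZ)), mul(add(Z, mul(SZ, SZ)), add(add(SSZ, Z), add(Z, SZ)))))))
  →19  S(S(S(add(add(S(add(SZ, Z)), add(Z, SZ)), mul(add(Z, mul(SZ, SZ)), add(add(SSZ, Z), add(Z, SZ)))))))
  →20  S(S(S(add(S(add(add(SZ, Z), add(Z, SZ))), mul(add(Z, mul(SZ, SZ)), add(add(SSZ, Z), add(Z, SZ)))))))
  →21  S(S(S(S(add(add(add(SZ, Z), add(Z, SZ)), mul(add(Z, mul(SZ, SZ)), add(add(SSZ, Z), add(Z, SZ))))))))
  →22  S(S(S(S(add(add(S(add(Z, Z)), add(Z, SZ)), mul(add(Z, mul(SZ, SZ)), add(add(SSZ, Z), add(Z, SZ))))))))
  →23  S(S(S(S(add(S(add(add(Z, Z), add(Z, SZ))), mul(add(Z, mul(SZ, SZ)), add(add(SSZ, Z), add(Z, SZ))))))))
  →24  S(S(S(S(S(add(add(add(Z, Z), add(Z, SZ)), mul(add(Z, mul(SZ, SZ)), add(add(SSZ, Z), add(Z, SZ)))))))))
  →25  S(S(S(S(S(add(add(Z, add(Z, SZ)), mul(add(Z, mul(SZ, SZ)), add(add(SSZ, Z), add(Z, SZ)))))))))
  →26  S(S(S(S(S(add(add(Z, SZ), mul(add(Z, mul(SZ, SZ)), add(add(SSZ, Z), add(Z, SZ)))))))))
  →27  S(S(S(S(S(add(SZ, mul(add(Z, mul(SZ, SZ)), add(add(SSZ, Z), add(Z, SZ)))))))))
  →28  S(S(S(S(S(S(add(Z, mul(add(Z, mul(SZ, SZ)), add(add(SSZ, Z), add(Z, SZ))))))))))
  →29  S(S(S(S(S(S(mul(add(Z, mul(SZ, SZ)), add(add(SSZ, Z), add(Z, SZ)))))))))
  →30  S(S(S(S(S(S(mul(mul(SZ, SZ), add(add(SSZ, Z), add(Z, SZ)))))))))
  →31  S(S(S(S(S(S(mul(add(SZ, mul(Z, SZ)), add(add(SSZ, Z), add(Z, SZ)))))))))
  →32  S(S(S(S(S(S(mul(S(add(Z, mul(Z, SZ))), add(add(SSZ, Z), add(Z, SZ)))))))))
  →33  S(S(S(S(S(S(add(add(add(SSZ, Z), add(Z, SZ)), mul(add(Z, mul(Z, SZ)), add(add(SSZ, Z), add(Z, SZ))))))))))
  →34  S(S(S(S(S(S(add(add(S(add(SZ, Z)), add(Z, SZ)), mul(add(Z, mul(Z, SZ)), add(add(SSZ, Z), add(Z, SZ))))))))))
  →35  S(S(S(S(S(S(add(S(add(add(SZ, Z), add(Z, SZ))), mul(add(Z, mul(Z, SZ)), add(add(SSZ, Z), add(Z, SZ))))))))))
  →36  S(S(S(S(S(S(S(add(add(add(SZ, Z), add(Z, SZ)), mul(add(Z, mul(Z, SZ)), add(add(SSZ, Z), add(Z, SZ)))))))))))
  →37  S(S(S(S(S(S(S(add(add(S(add(Z, Z)), add(Z, SZ)), mul(add(Z, mul(Z, SZ)), add(add(SSZ, Z), add(Z, SZ)))))))))))
  →38  S(S(S(S(S(S(S(add(S(add(add(Z, Z), add(Z, SZ))), mul(add(Z, mul(Z, SZ)), add(add(SSZ, Z), add(Z, SZ)))))))))))
  →39  S(S(S(S(S(S(S(S(add(add(add(Z, Z), add(Z, SZ)), mul(add(Z, mul(Z, SZ)), add(add(SSZ, Z), add(Z, SZ))))))))))))
  →40  S(S(S(S(S(S(S(S(add(add(Z, add(Z, SZ)), mul(add(Z, mul(Z, SZ)), add(add(SSZ, Z), add(Z, SZ))))))))))))
  →41  S(S(S(S(S(S(S(S(add(add(Z, SZ), mul(add(Z, mul(Z, SZ)), add(add(SSZ, Z), add(Z, SZ))))))))))))
  →42  S(S(S(S(S(S(S(S(add(SZ, mul(add(Z, mul(Z, SZ)), add(add(SSZ, Z), add(Z, SZ))))))))))))
  →43  S(S(S(S(S(S(S(S(S(add(Z, mul(add(Z, mul(Z, SZ)), add(add(SSZ, Z), add(Z, SZ)))))))))))))
  →44  S(S(S(S(S(S(S(S(S(mul(add(Z, mul(Z, SZ)), add(add(SSZ, Z), add(Z, SZ))))))))))))
  →45  S(S(S(S(S(S(S(S(S(mul(mul(Z, SZ), add(add(SSZ, Z), add(Z, SZ))))))))))))
  →46  S(S(S(S(S(S(S(S(S(mul(Z, add(add(SSZ, Z), add(Z, SZ))))))))))))
  →47  S^9(Z)

Answer: normal form = S^9(Z)  (in 47 steps)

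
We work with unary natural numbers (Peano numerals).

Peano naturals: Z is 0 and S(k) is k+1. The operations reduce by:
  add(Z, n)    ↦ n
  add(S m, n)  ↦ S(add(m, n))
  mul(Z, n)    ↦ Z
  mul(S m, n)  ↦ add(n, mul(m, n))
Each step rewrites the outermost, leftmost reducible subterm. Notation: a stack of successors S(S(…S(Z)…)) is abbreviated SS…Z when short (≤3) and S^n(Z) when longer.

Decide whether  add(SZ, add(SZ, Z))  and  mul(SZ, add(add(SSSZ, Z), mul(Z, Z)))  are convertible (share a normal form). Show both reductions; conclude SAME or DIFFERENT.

Term A:
  start: add(SZ, add(SZ, Z))
  step 1: S(add(Z, add(SZ, Z)))
  step 2: S(add(SZ, Z))
  step 3: S(S(add(Z, Z)))
  step 4: SSZ

Term B:
  start: mul(SZ, add(add(SSSZ, Z), mul(Z, Z)))
  step 1: add(add(add(SSSZ, Z), mul(Z, Z)), mul(Z, add(add(SSSZ, Z), mul(Z, Z))))
  step 2: add(add(S(add(SSZ, Z)), mul(Z, Z)), mul(Z, add(add(SSSZ, Z), mul(Z, Z))))
  step 3: add(S(add(add(SSZ, Z), mul(Z, Z))), mul(Z, add(add(SSSZ, Z), mul(Z, Z))))
  step 4: S(add(add(add(SSZ, Z), mul(Z, Z)), mul(Z, add(add(SSSZ, Z), mul(Z, Z)))))
  step 5: S(add(add(S(add(SZ, Z)), mul(Z, Z)), mul(Z, add(add(SSSZ, Z), mul(Z, Z)))))
  step 6: S(add(S(add(add(SZ, Z), mul(Z, Z))), mul(Z, add(add(SSSZ, Z), mul(Z, Z)))))
  step 7: S(S(add(add(add(SZ, Z), mul(Z, Z)), mul(Z, add(add(SSSZ, Z), mul(Z, Z))))))
  step 8: S(S(add(add(S(add(Z, Z)), mul(Z, Z)), mul(Z, add(add(SSSZ, Z), mul(Z, Z))))))
  step 9: S(S(add(S(add(add(Z, Z), mul(Z, Z))), mul(Z, add(add(SSSZ, Z), mul(Z, Z))))))
  step 10: S(S(S(add(add(add(Z, Z), mul(Z, Z)), mul(Z, add(add(SSSZ, Z), mul(Z, Z)))))))
  step 11: S(S(S(add(add(Z, mul(Z, Z)), mul(Z, add(add(SSSZ, Z), mul(Z, Z)))))))
  step 12: S(S(S(add(mul(Z, Z), mul(Z, add(add(SSSZ, Z), mul(Z, Z)))))))
  step 13: S(S(S(add(Z, mul(Z, add(add(SSSZ, Z), mul(Z, Z)))))))
  step 14: S(S(S(mul(Z, add(add(SSSZ, Z), mul(Z, Z))))))
  step 15: SSSZ

Answer: DIFFERENT — A ⇓ SSZ, B ⇓ SSSZ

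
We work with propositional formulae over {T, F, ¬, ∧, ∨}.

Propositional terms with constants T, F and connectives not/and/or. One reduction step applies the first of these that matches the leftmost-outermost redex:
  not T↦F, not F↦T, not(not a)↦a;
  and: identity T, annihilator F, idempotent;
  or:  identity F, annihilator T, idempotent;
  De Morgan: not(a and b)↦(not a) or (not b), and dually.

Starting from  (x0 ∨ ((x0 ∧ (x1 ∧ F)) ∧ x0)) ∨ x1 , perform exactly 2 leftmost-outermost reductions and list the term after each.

Answer: after 2 steps: (x0 ∨ (F ∧ x0)) ∨ x1

Reduction:
  start: (x0 ∨ ((x0 ∧ (x1 ∧ F)) ∧ x0)) ∨ x1
  step 1: (x0 ∨ ((x0 ∧ F) ∧ x0)) ∨ x1
  step 2: (x0 ∨ (F ∧ x0)) ∨ x1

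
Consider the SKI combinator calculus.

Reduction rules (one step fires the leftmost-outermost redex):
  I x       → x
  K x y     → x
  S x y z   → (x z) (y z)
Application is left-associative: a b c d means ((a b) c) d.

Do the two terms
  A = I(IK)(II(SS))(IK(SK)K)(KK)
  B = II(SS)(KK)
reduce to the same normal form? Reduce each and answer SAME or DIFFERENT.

Answer: SAME — A ⇓ SS(KK), B ⇓ SS(KK)

Derivation:
Term A:
  start: I(IK)(II(SS))(IK(SK)K)(KK)
  step 1: IK(II(SS))(IK(SK)K)(KK)
  step 2: K(II(SS))(IK(SK)K)(KK)
  step 3: II(SS)(KK)
  step 4: I(SS)(KK)
  step 5: SS(KK)

Term B:
  start: II(SS)(KK)
  step 1: I(SS)(KK)
  step 2: SS(KK)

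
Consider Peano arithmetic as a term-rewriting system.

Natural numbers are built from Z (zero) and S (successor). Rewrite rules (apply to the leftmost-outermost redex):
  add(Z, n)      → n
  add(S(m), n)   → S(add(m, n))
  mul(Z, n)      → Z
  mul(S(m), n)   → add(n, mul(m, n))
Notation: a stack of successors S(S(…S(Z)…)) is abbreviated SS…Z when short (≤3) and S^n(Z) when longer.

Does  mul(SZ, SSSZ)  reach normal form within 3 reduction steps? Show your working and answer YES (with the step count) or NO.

  start: mul(SZ, SSSZ)
  [1] add(SSSZ, mul(Z, SSSZ))
  [2] S(add(SSZ, mul(Z, SSSZ)))
  [3] S(S(add(SZ, mul(Z, SSSZ))))

Answer: NO — after 3 steps the term is S(S(add(SZ, mul(Z, SSSZ)))), not yet normal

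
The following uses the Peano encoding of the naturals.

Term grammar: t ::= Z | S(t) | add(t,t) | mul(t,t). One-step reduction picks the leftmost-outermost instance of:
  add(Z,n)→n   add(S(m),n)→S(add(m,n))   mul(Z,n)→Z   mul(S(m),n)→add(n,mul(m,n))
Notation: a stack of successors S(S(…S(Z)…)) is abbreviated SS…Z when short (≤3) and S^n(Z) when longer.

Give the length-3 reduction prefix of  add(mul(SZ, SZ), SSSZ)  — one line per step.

Answer: after 3 steps: S(add(add(Z, mul(Z, SZ)), SSSZ))

Reduction:
  start: add(mul(SZ, SZ), SSSZ)
  →1  add(add(SZ, mul(Z, SZ)), SSSZ)
  →2  add(S(add(Z, mul(Z, SZ))), SSSZ)
  →3  S(add(add(Z, mul(Z, SZ)), SSSZ))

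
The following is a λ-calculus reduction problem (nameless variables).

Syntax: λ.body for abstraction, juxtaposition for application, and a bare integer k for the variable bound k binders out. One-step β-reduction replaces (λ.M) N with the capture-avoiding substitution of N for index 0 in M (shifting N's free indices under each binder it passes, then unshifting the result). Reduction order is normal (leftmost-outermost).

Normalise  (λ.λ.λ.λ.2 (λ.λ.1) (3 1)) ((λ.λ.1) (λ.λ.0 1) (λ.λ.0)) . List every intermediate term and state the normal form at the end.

  start: (λ.λ.λ.λ.2 (λ.λ.1) (3 1)) ((λ.λ.1) (λ.λ.0 1) (λ.λ.0))
  step 1: λ.λ.λ.2 (λ.λ.1) ((λ.λ.1) (λ.λ.0 1) (λ.λ.0) 1)
  step 2: λ.λ.λ.2 (λ.λ.1) ((λ.λ.λ.0 1) (λ.λ.0) 1)
  step 3: λ.λ.λ.2 (λ.λ.1) ((λ.λ.0 1) 1)
  step 4: λ.λ.λ.2 (λ.λ.1) (λ.0 2)

Answer: normal form = λ.λ.λ.2 (λ.λ.1) (λ.0 2)  (in 4 steps)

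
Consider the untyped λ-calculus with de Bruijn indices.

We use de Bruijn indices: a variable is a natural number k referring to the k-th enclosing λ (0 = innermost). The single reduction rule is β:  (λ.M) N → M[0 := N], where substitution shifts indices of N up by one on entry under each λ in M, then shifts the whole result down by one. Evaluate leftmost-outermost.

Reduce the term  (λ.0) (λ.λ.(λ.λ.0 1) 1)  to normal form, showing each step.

  start: (λ.0) (λ.λ.(λ.λ.0 1) 1)
  [1] λ.λ.(λ.λ.0 1) 1
  [2] λ.λ.λ.0 2

Answer: normal form = λ.λ.λ.0 2  (in 2 steps)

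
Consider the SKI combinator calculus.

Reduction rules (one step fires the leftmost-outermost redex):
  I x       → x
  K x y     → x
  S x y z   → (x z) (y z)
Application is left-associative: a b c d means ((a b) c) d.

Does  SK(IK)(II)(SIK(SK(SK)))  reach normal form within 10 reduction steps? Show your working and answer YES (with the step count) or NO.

  start: SK(IK)(II)(SIK(SK(SK)))
  step 1: K(II)(IK(II))(SIK(SK(SK)))
  step 2: II(SIK(SK(SK)))
  step 3: I(SIK(SK(SK)))
  step 4: SIK(SK(SK))
  step 5: I(SK(SK))(K(SK(SK)))
  step 6: SK(SK)(K(SK(SK)))
  step 7: K(K(SK(SK)))(SK(K(SK(SK))))
  step 8: K(SK(SK))

Answer: YES — reaches normal form K(SK(SK)) in 8 ≤ 10 steps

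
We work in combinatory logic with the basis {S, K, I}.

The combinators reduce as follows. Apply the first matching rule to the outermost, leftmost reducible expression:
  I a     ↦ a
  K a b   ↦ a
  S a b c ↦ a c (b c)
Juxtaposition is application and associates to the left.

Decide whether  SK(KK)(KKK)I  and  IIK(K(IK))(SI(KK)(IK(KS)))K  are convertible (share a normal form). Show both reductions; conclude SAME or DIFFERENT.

Answer: DIFFERENT — A ⇓ KI, B ⇓ K

Working:
Term A:
  start: SK(KK)(KKK)I
  [1] K(KKK)(KK(KKK))I
  [2] KKKI
  [3] KI

Term B:
  start: IIK(K(IK))(SI(KK)(IK(KS)))K
  [1] IK(K(IK))(SI(KK)(IK(KS)))K
  [2] K(K(IK))(SI(KK)(IK(KS)))K
  [3] K(IK)K
  [4] IK
  [5] K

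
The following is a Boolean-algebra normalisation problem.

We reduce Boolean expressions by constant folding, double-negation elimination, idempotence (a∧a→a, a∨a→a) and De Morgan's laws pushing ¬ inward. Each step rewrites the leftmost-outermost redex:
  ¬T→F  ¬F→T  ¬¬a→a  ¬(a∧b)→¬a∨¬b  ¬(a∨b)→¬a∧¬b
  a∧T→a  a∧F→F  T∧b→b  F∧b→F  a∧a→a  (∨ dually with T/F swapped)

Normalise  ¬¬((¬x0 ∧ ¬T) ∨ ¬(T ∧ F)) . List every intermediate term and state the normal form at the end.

Answer: normal form = T  (in 8 steps)

Working:
  start: ¬¬((¬x0 ∧ ¬T) ∨ ¬(T ∧ F))
  →1  (¬x0 ∧ ¬T) ∨ ¬(T ∧ F)
  →2  (¬x0 ∧ F) ∨ ¬(T ∧ F)
  →3  F ∨ ¬(T ∧ F)
  →4  ¬(T ∧ F)
  →5  ¬T ∨ ¬F
  →6  F ∨ ¬F
  →7  ¬F
  →8  T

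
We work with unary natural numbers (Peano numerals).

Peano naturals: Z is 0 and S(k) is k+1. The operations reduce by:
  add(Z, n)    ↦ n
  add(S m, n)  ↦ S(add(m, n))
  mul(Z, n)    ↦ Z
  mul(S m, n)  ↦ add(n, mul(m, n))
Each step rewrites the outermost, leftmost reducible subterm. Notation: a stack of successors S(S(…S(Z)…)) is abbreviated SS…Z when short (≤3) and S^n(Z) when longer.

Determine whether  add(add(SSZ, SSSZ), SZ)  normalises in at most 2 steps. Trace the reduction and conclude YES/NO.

Answer: NO — after 2 steps the term is S(add(add(SZ, SSSZ), SZ)), not yet normal

Working:
  start: add(add(SSZ, SSSZ), SZ)
  [1] add(S(add(SZ, SSSZ)), SZ)
  [2] S(add(add(SZ, SSSZ), SZ))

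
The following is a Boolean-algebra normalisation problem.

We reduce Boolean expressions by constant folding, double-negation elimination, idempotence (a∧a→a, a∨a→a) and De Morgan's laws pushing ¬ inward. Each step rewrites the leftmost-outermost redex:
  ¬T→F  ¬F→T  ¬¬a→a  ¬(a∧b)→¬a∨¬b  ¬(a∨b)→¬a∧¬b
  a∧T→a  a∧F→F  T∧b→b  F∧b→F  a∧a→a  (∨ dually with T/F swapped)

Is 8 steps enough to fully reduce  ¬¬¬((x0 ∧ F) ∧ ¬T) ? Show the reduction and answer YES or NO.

Answer: YES — reaches normal form T in 6 ≤ 8 steps

Reduction:
  start: ¬¬¬((x0 ∧ F) ∧ ¬T)
  step 1: ¬((x0 ∧ F) ∧ ¬T)
  step 2: ¬(x0 ∧ F) ∨ ¬¬T
  step 3: (¬x0 ∨ ¬F) ∨ ¬¬T
  step 4: (¬x0 ∨ T) ∨ ¬¬T
  step 5: T ∨ ¬¬T
  step 6: T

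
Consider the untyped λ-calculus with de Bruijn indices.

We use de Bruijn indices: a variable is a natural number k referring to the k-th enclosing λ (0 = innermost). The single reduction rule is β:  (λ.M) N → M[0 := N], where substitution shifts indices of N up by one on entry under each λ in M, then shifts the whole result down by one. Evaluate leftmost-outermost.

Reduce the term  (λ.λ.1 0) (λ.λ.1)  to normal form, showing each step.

  start: (λ.λ.1 0) (λ.λ.1)
  step 1: λ.(λ.λ.1) 0
  step 2: λ.λ.1

Answer: normal form = λ.λ.1  (in 2 steps)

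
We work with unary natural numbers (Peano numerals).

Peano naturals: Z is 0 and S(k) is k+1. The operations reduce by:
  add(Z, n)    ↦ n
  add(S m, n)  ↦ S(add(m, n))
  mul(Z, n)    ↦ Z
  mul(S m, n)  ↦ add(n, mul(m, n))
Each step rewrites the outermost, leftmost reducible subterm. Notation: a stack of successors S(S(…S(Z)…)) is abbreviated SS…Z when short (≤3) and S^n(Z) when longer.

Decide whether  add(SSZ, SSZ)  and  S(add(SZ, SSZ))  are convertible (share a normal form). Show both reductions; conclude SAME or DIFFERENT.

Term A:
  start: add(SSZ, SSZ)
  [1] S(add(SZ, SSZ))
  [2] S(S(add(Z, SSZ)))
  [3] S^4(Z)

Term B:
  start: S(add(SZ, SSZ))
  [1] S(S(add(Z, SSZ)))
  [2] S^4(Z)

Answer: SAME — A ⇓ S^4(Z), B ⇓ S^4(Z)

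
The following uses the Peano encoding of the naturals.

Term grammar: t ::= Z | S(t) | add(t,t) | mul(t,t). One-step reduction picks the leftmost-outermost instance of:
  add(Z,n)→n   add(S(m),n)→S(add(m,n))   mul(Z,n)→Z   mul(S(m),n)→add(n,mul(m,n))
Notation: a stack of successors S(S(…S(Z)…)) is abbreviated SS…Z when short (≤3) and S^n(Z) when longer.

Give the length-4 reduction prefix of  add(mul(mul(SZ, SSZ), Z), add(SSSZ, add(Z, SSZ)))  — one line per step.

  start: add(mul(mul(SZ, SSZ), Z), add(SSSZ, add(Z, SSZ)))
  [1] add(mul(add(SSZ, mul(Z, SSZ)), Z), add(SSSZ, add(Z, SSZ)))
  [2] add(mul(S(add(SZ, mul(Z, SSZ))), Z), add(SSSZ, add(Z, SSZ)))
  [3] add(add(Z, mul(add(SZ, mul(Z, SSZ)), Z)), add(SSSZ, add(Z, SSZ)))
  [4] add(mul(add(SZ, mul(Z, SSZ)), Z), add(SSSZ, add(Z, SSZ)))

Answer: after 4 steps: add(mul(add(SZ, mul(Z, SSZ)), Z), add(SSSZ, add(Z, SSZ)))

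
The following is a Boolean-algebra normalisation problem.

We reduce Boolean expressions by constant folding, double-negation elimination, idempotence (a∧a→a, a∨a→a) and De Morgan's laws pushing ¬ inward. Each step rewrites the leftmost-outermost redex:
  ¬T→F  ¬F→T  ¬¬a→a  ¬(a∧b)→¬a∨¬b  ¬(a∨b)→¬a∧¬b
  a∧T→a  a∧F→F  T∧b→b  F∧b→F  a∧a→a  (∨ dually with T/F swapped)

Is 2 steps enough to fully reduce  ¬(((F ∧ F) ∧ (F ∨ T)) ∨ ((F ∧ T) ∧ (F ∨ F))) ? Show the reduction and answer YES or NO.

Answer: NO — after 2 steps the term is (¬(F ∧ F) ∨ ¬(F ∨ T)) ∧ ¬((F ∧ T) ∧ (F ∨ F)), not yet normal

Derivation:
  start: ¬(((F ∧ F) ∧ (F ∨ T)) ∨ ((F ∧ T) ∧ (F ∨ F)))
  →1  ¬((F ∧ F) ∧ (F ∨ T)) ∧ ¬((F ∧ T) ∧ (F ∨ F))
  →2  (¬(F ∧ F) ∨ ¬(F ∨ T)) ∧ ¬((F ∧ T) ∧ (F ∨ F))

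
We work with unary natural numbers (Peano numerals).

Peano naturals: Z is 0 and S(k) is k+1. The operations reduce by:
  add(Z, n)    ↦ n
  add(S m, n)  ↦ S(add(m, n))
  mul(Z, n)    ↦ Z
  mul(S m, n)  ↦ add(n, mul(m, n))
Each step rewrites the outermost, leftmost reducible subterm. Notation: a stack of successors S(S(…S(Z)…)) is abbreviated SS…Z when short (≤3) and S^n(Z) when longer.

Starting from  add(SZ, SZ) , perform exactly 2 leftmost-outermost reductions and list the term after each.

  start: add(SZ, SZ)
  [1] S(add(Z, SZ))
  [2] SSZ

Answer: after 2 steps: SSZ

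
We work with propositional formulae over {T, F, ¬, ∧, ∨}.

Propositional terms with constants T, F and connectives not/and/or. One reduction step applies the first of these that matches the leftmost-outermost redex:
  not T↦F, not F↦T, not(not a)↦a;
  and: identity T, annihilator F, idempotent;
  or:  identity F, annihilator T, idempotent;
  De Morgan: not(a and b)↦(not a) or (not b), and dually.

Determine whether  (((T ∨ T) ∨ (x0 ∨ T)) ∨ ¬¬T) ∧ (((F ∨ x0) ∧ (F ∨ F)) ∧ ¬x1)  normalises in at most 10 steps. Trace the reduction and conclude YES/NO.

  start: (((T ∨ T) ∨ (x0 ∨ T)) ∨ ¬¬T) ∧ (((F ∨ x0) ∧ (F ∨ F)) ∧ ¬x1)
  step 1: ((T ∨ (x0 ∨ T)) ∨ ¬¬T) ∧ (((F ∨ x0) ∧ (F ∨ F)) ∧ ¬x1)
  step 2: (T ∨ ¬¬T) ∧ (((F ∨ x0) ∧ (F ∨ F)) ∧ ¬x1)
  step 3: T ∧ (((F ∨ x0) ∧ (F ∨ F)) ∧ ¬x1)
  step 4: ((F ∨ x0) ∧ (F ∨ F)) ∧ ¬x1
  step 5: (x0 ∧ (F ∨ F)) ∧ ¬x1
  step 6: (x0 ∧ F) ∧ ¬x1
  step 7: F ∧ ¬x1
  step 8: F

Answer: YES — reaches normal form F in 8 ≤ 10 steps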